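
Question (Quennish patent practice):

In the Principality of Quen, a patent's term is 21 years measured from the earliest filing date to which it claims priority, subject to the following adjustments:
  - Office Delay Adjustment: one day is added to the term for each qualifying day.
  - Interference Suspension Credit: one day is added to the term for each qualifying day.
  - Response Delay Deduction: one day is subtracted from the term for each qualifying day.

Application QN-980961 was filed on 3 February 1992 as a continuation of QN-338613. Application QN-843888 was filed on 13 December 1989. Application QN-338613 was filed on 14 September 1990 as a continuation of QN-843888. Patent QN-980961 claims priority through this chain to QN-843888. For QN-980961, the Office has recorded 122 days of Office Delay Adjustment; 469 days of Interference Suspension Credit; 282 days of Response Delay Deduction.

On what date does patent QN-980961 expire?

2011-10-18

Earliest priority filing: 13 December 1989.
Base term: 13 December 1989 + 21 years → 13 December 2010.
Office Delay Adjustment: +122 days → 14 April 2011.
Interference Suspension Credit: +469 days → 26 July 2012.
Response Delay Deduction: −282 days → 18 October 2011.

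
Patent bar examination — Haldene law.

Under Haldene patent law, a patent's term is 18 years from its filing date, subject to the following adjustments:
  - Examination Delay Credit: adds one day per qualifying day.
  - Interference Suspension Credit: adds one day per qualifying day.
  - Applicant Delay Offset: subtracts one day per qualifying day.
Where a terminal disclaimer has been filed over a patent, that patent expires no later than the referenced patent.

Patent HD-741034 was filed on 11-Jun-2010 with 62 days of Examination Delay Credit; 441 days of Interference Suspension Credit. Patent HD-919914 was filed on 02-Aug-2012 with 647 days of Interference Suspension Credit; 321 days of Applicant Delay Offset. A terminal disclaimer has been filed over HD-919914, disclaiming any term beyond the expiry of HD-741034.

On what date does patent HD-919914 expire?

Natural term of HD-919914:
  Base: filing + 18 years → 2 August 2030.
  Interference Suspension Credit: +647 days → 10 May 2032.
  Applicant Delay Offset: −321 days → 24 June 2031.
Expiry of referenced patent HD-741034:
  Base: filing + 18 years → 11 June 2028.
  Examination Delay Credit: +62 days → 12 August 2028.
  Interference Suspension Credit: +441 days → 27 October 2029.
Terminal disclaimer: HD-919914 expires on the earlier of 24 June 2031 and 27 October 2029.

2029-10-27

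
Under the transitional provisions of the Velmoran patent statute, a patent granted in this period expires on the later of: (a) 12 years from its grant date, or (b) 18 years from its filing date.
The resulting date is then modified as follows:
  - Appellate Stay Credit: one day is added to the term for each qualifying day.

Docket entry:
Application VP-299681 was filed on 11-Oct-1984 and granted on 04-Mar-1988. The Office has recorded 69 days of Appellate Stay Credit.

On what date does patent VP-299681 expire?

December 19, 2002

(a) grant + 12 years → 4 March 2000.
(b) filing + 18 years → 11 October 2002.
Later of the two: 11 October 2002.
Appellate Stay Credit: +69 days → 19 December 2002.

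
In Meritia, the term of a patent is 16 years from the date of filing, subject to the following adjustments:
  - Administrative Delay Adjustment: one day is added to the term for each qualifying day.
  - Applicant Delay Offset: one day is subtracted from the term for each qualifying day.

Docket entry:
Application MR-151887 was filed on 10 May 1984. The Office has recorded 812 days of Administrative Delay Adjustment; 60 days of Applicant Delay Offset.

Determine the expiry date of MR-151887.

June 1, 2002

Base term: filing date + 16 years → 10 May 2000.
Administrative Delay Adjustment: +812 days → 31 July 2002.
Applicant Delay Offset: −60 days → 1 June 2002.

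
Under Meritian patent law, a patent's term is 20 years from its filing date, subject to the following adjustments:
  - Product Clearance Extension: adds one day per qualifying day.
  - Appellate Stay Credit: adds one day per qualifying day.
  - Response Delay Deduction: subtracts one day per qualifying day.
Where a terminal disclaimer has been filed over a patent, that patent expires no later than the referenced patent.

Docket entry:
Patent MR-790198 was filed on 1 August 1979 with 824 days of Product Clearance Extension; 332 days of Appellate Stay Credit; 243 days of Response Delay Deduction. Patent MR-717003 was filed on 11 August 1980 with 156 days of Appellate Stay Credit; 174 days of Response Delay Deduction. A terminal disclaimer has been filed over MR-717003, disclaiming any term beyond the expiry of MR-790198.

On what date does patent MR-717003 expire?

July 24, 2000

Natural term of MR-717003:
  Base: filing + 20 years → 11 August 2000.
  Appellate Stay Credit: +156 days → 14 January 2001.
  Response Delay Deduction: −174 days → 24 July 2000.
Expiry of referenced patent MR-790198:
  Base: filing + 20 years → 1 August 1999.
  Product Clearance Extension: +824 days → 2 November 2001.
  Appellate Stay Credit: +332 days → 30 September 2002.
  Response Delay Deduction: −243 days → 30 January 2002.
Terminal disclaimer: MR-717003 expires on the earlier of 24 July 2000 and 30 January 2002.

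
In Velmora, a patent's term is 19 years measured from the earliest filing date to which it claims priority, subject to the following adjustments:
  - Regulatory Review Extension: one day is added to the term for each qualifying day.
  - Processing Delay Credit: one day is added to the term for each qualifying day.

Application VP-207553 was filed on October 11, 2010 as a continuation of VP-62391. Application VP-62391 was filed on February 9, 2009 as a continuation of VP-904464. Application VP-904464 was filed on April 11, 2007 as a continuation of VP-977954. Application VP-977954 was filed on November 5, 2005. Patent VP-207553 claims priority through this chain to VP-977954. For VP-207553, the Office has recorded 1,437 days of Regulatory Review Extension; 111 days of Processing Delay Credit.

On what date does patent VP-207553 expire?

January 31, 2029

Earliest priority filing: 5 November 2005.
Base term: 5 November 2005 + 19 years → 5 November 2024.
Regulatory Review Extension: +1437 days → 12 October 2028.
Processing Delay Credit: +111 days → 31 January 2029.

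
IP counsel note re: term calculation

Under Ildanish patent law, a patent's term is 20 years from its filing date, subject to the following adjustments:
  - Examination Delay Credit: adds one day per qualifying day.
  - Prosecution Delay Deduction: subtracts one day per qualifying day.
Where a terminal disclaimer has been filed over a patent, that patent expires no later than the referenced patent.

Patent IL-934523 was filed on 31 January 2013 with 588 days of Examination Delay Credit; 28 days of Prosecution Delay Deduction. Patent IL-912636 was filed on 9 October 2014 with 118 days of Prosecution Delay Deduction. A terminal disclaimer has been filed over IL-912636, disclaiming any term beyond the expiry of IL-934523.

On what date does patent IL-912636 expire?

2034-06-13

Natural term of IL-912636:
  Base: filing + 20 years → 9 October 2034.
  Prosecution Delay Deduction: −118 days → 13 June 2034.
Expiry of referenced patent IL-934523:
  Base: filing + 20 years → 31 January 2033.
  Examination Delay Credit: +588 days → 11 September 2034.
  Prosecution Delay Deduction: −28 days → 14 August 2034.
Terminal disclaimer: IL-912636 expires on the earlier of 13 June 2034 and 14 August 2034.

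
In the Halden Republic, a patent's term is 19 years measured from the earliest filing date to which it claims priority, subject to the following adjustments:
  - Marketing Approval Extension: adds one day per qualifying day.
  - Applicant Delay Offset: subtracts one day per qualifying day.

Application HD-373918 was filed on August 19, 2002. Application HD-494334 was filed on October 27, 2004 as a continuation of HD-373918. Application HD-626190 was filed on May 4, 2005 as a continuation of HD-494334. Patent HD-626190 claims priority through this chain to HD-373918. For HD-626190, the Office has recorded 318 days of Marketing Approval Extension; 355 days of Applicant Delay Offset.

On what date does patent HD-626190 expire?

Earliest priority filing: 19 August 2002.
Base term: 19 August 2002 + 19 years → 19 August 2021.
Marketing Approval Extension: +318 days → 3 July 2022.
Applicant Delay Offset: −355 days → 13 July 2021.

July 13, 2021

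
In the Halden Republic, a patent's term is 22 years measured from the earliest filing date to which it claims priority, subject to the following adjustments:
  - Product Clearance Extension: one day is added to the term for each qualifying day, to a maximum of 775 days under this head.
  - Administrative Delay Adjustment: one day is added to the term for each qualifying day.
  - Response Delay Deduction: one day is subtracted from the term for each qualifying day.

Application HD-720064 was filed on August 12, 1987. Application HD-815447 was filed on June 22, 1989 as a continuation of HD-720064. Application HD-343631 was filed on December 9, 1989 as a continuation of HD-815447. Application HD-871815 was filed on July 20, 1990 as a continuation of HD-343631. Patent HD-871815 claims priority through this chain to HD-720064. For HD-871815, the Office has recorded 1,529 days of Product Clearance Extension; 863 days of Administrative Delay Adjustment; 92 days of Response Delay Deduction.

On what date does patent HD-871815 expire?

Earliest priority filing: 12 August 1987.
Base term: 12 August 1987 + 22 years → 12 August 2009.
Product Clearance Extension: 1529 days claimed exceeds the 775-day cap, so +775 days → 26 September 2011.
Administrative Delay Adjustment: +863 days → 5 February 2014.
Response Delay Deduction: −92 days → 5 November 2013.

November 5, 2013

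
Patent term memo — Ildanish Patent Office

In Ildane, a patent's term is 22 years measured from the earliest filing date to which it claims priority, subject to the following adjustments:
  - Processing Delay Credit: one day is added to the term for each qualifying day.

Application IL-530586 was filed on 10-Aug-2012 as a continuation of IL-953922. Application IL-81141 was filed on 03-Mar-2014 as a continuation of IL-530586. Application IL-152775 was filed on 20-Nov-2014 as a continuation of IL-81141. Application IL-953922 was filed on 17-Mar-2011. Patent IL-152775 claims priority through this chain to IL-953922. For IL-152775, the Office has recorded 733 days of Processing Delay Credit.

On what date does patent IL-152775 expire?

Earliest priority filing: 17 March 2011.
Base term: 17 March 2011 + 22 years → 17 March 2033.
Processing Delay Credit: +733 days → 20 March 2035.

March 20, 2035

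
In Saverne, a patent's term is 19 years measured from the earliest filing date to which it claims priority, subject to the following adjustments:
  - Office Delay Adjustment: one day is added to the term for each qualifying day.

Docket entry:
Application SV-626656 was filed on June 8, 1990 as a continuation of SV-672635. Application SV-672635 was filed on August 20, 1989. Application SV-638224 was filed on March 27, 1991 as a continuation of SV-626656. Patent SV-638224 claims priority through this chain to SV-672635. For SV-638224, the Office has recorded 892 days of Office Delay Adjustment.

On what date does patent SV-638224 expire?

Earliest priority filing: 20 August 1989.
Base term: 20 August 1989 + 19 years → 20 August 2008.
Office Delay Adjustment: +892 days → 29 January 2011.

2011-01-29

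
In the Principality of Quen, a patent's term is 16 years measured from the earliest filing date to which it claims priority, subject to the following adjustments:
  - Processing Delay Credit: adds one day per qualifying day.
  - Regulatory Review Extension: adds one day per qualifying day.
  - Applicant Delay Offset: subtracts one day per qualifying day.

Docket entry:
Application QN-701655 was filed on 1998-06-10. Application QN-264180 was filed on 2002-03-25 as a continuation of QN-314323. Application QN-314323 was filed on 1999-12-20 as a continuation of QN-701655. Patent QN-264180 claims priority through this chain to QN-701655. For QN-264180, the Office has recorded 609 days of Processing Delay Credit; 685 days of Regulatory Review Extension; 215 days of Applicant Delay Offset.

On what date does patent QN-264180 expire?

Earliest priority filing: 10 June 1998.
Base term: 10 June 1998 + 16 years → 10 June 2014.
Processing Delay Credit: +609 days → 9 February 2016.
Regulatory Review Extension: +685 days → 25 December 2017.
Applicant Delay Offset: −215 days → 24 May 2017.

May 24, 2017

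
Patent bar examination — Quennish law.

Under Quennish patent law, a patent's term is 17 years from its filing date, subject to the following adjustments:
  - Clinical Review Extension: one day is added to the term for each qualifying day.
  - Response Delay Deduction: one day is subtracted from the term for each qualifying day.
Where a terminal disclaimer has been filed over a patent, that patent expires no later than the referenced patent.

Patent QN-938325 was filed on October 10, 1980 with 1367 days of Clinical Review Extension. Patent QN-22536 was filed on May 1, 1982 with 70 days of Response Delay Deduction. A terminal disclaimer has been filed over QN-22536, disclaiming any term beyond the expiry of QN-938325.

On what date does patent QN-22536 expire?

Natural term of QN-22536:
  Base: filing + 17 years → 1 May 1999.
  Response Delay Deduction: −70 days → 20 February 1999.
Expiry of referenced patent QN-938325:
  Base: filing + 17 years → 10 October 1997.
  Clinical Review Extension: +1367 days → 8 July 2001.
Terminal disclaimer: QN-22536 expires on the earlier of 20 February 1999 and 8 July 2001.

1999-02-20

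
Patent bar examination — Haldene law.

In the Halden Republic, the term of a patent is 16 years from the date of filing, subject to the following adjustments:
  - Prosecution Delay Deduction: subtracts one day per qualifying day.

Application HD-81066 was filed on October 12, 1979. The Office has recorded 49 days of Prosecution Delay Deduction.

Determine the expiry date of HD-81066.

August 24, 1995

Base term: filing date + 16 years → 12 October 1995.
Prosecution Delay Deduction: −49 days → 24 August 1995.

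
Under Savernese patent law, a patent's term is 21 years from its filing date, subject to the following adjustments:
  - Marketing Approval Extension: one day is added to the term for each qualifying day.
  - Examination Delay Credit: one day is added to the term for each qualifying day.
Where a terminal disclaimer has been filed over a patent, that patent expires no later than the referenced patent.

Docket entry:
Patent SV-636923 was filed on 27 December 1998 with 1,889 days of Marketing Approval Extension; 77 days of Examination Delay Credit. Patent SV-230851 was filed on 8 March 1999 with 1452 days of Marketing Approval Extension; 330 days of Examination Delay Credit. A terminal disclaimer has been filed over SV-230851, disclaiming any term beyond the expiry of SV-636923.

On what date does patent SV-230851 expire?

2025-01-23

Natural term of SV-230851:
  Base: filing + 21 years → 8 March 2020.
  Marketing Approval Extension: +1452 days → 28 February 2024.
  Examination Delay Credit: +330 days → 23 January 2025.
Expiry of referenced patent SV-636923:
  Base: filing + 21 years → 27 December 2019.
  Marketing Approval Extension: +1889 days → 27 February 2025.
  Examination Delay Credit: +77 days → 15 May 2025.
Terminal disclaimer: SV-230851 expires on the earlier of 23 January 2025 and 15 May 2025.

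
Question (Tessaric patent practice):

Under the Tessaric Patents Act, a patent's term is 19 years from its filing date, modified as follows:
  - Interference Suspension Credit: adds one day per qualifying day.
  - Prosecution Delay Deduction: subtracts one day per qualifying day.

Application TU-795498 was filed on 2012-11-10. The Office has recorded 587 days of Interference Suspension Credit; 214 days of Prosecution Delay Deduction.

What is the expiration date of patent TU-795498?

Base term: filing date + 19 years → 10 November 2031.
Interference Suspension Credit: +587 days → 19 June 2033.
Prosecution Delay Deduction: −214 days → 17 November 2032.

2032-11-17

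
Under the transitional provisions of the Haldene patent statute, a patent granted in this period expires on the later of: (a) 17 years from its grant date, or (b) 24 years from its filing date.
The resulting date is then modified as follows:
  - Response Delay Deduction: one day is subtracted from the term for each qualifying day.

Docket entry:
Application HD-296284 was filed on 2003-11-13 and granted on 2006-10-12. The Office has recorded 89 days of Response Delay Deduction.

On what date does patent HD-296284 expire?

2027-08-16

(a) grant + 17 years → 12 October 2023.
(b) filing + 24 years → 13 November 2027.
Later of the two: 13 November 2027.
Response Delay Deduction: −89 days → 16 August 2027.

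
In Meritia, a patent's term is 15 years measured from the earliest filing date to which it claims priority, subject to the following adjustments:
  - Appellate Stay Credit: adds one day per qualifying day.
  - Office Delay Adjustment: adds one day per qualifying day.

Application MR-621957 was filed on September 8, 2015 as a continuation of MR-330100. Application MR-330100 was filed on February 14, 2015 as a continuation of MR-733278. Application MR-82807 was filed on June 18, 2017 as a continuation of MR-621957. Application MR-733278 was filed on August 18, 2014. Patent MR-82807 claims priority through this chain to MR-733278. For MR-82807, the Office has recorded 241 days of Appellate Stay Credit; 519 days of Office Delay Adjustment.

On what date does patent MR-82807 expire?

2031-09-17

Earliest priority filing: 18 August 2014.
Base term: 18 August 2014 + 15 years → 18 August 2029.
Appellate Stay Credit: +241 days → 16 April 2030.
Office Delay Adjustment: +519 days → 17 September 2031.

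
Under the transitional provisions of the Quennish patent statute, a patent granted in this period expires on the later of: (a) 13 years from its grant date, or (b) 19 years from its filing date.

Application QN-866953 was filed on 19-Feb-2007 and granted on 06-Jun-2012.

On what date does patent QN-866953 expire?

(a) grant + 13 years → 6 June 2025.
(b) filing + 19 years → 19 February 2026.
Later of the two: 19 February 2026.

February 19, 2026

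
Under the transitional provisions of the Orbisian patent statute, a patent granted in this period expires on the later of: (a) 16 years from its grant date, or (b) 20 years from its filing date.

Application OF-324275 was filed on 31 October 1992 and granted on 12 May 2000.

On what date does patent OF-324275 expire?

(a) grant + 16 years → 12 May 2016.
(b) filing + 20 years → 31 October 2012.
Later of the two: 12 May 2016.

2016-05-12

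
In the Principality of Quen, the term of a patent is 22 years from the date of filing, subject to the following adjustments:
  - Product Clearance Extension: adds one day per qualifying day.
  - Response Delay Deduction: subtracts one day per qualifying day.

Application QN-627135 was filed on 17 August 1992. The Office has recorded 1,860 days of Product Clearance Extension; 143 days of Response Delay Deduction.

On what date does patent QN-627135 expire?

2019-04-30

Base term: filing date + 22 years → 17 August 2014.
Product Clearance Extension: +1860 days → 20 September 2019.
Response Delay Deduction: −143 days → 30 April 2019.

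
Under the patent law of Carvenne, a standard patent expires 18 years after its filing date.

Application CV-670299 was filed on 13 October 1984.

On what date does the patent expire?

Filing date + 18 years → 13 October 2002.

October 13, 2002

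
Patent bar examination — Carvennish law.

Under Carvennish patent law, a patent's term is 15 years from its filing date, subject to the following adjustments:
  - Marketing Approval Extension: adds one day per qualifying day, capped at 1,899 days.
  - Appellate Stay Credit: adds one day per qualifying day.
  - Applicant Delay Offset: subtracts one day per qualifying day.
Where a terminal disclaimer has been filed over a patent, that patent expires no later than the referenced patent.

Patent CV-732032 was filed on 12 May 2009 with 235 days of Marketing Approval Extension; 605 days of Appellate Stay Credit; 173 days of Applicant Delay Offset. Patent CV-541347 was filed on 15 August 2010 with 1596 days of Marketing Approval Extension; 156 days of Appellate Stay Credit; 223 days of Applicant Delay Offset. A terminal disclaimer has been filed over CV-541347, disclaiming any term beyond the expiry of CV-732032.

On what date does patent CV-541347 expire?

March 10, 2026

Natural term of CV-541347:
  Base: filing + 15 years → 15 August 2025.
  Marketing Approval Extension: 1596 days (within the 1899-day cap) → +1596 days → 28 December 2029.
  Appellate Stay Credit: +156 days → 2 June 2030.
  Applicant Delay Offset: −223 days → 22 October 2029.
Expiry of referenced patent CV-732032:
  Base: filing + 15 years → 12 May 2024.
  Marketing Approval Extension: 235 days (within the 1899-day cap) → +235 days → 2 January 2025.
  Appellate Stay Credit: +605 days → 30 August 2026.
  Applicant Delay Offset: −173 days → 10 March 2026.
Terminal disclaimer: CV-541347 expires on the earlier of 22 October 2029 and 10 March 2026.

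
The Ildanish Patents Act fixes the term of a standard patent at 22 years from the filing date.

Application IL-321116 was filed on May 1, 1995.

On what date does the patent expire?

2017-05-01

Filing date + 22 years → 1 May 2017.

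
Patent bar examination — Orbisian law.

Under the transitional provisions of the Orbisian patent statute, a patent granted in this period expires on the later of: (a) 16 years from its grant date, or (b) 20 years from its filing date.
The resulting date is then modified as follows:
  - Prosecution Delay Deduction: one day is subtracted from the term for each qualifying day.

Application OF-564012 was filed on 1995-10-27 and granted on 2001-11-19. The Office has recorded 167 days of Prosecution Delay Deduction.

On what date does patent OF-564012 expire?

(a) grant + 16 years → 19 November 2017.
(b) filing + 20 years → 27 October 2015.
Later of the two: 19 November 2017.
Prosecution Delay Deduction: −167 days → 5 June 2017.

June 5, 2017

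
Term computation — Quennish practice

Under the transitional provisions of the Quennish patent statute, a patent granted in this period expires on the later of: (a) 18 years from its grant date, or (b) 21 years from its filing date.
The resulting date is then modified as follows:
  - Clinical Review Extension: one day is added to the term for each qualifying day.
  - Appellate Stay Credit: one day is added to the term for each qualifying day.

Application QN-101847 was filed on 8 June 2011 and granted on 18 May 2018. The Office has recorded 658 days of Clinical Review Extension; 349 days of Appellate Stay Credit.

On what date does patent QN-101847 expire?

2039-02-19

(a) grant + 18 years → 18 May 2036.
(b) filing + 21 years → 8 June 2032.
Later of the two: 18 May 2036.
Clinical Review Extension: +658 days → 7 March 2038.
Appellate Stay Credit: +349 days → 19 February 2039.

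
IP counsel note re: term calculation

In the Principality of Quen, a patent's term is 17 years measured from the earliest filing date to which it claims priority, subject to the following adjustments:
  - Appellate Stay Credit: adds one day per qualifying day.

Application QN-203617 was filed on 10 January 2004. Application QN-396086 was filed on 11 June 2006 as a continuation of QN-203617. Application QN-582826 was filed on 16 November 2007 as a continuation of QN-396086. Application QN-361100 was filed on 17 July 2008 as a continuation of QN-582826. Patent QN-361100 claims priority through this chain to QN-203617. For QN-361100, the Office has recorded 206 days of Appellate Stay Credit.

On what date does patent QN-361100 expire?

August 4, 2021

Earliest priority filing: 10 January 2004.
Base term: 10 January 2004 + 17 years → 10 January 2021.
Appellate Stay Credit: +206 days → 4 August 2021.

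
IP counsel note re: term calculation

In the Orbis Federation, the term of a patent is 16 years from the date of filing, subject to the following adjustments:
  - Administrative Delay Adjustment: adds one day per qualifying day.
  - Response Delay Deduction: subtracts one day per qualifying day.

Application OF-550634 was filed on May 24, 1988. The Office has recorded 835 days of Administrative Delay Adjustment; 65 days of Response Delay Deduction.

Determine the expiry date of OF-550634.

Base term: filing date + 16 years → 24 May 2004.
Administrative Delay Adjustment: +835 days → 6 September 2006.
Response Delay Deduction: −65 days → 3 July 2006.

July 3, 2006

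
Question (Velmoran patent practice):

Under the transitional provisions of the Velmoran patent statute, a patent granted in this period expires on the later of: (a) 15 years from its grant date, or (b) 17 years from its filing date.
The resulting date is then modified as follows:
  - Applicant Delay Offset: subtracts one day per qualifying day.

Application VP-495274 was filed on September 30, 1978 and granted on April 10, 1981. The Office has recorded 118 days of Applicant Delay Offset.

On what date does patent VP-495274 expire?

December 14, 1995

(a) grant + 15 years → 10 April 1996.
(b) filing + 17 years → 30 September 1995.
Later of the two: 10 April 1996.
Applicant Delay Offset: −118 days → 14 December 1995.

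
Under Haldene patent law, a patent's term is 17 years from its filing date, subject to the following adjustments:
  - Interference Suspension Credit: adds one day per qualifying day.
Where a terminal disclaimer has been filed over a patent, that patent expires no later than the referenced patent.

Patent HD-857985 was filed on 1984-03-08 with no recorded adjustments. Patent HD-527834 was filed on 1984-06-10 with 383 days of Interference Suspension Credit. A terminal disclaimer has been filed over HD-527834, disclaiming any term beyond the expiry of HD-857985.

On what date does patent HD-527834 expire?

March 8, 2001

Natural term of HD-527834:
  Base: filing + 17 years → 10 June 2001.
  Interference Suspension Credit: +383 days → 28 June 2002.
Expiry of referenced patent HD-857985:
  Base: filing + 17 years → 8 March 2001.
Terminal disclaimer: HD-527834 expires on the earlier of 28 June 2002 and 8 March 2001.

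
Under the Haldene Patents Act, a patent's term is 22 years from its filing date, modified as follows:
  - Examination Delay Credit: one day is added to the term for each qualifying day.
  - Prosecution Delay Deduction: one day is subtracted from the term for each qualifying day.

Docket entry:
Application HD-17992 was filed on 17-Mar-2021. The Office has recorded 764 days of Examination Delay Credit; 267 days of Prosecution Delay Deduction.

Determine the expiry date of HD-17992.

Base term: filing date + 22 years → 17 March 2043.
Examination Delay Credit: +764 days → 19 April 2045.
Prosecution Delay Deduction: −267 days → 26 July 2044.

2044-07-26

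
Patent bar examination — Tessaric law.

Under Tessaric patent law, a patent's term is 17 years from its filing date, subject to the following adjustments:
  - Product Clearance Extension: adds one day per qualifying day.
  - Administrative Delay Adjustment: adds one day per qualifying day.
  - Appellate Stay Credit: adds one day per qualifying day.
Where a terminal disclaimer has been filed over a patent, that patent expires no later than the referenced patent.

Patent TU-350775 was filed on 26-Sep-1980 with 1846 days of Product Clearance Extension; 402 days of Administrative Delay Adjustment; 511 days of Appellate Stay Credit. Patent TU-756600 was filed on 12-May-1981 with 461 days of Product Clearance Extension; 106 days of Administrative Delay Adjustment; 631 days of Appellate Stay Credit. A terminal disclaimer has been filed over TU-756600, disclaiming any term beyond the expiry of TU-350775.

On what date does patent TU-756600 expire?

August 22, 2001

Natural term of TU-756600:
  Base: filing + 17 years → 12 May 1998.
  Product Clearance Extension: +461 days → 16 August 1999.
  Administrative Delay Adjustment: +106 days → 30 November 1999.
  Appellate Stay Credit: +631 days → 22 August 2001.
Expiry of referenced patent TU-350775:
  Base: filing + 17 years → 26 September 1997.
  Product Clearance Extension: +1846 days → 16 October 2002.
  Administrative Delay Adjustment: +402 days → 22 November 2003.
  Appellate Stay Credit: +511 days → 16 April 2005.
Terminal disclaimer: TU-756600 expires on the earlier of 22 August 2001 and 16 April 2005.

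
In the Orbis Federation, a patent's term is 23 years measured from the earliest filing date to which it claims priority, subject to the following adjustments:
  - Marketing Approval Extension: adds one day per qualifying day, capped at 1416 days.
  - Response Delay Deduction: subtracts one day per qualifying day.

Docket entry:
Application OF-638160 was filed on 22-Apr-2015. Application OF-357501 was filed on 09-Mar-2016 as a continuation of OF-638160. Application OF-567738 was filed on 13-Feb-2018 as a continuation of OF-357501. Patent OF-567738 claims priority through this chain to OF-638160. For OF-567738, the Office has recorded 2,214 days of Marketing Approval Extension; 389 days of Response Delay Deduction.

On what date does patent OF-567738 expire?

2041-02-12

Earliest priority filing: 22 April 2015.
Base term: 22 April 2015 + 23 years → 22 April 2038.
Marketing Approval Extension: 2214 days claimed exceeds the 1416-day cap, so +1416 days → 8 March 2042.
Response Delay Deduction: −389 days → 12 February 2041.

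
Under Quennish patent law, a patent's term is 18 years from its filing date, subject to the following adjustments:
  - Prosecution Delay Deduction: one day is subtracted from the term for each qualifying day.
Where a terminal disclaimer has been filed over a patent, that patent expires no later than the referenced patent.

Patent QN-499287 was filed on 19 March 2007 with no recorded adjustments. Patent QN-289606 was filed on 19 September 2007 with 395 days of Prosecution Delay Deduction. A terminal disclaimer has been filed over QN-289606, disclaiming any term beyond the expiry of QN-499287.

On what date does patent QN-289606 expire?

Natural term of QN-289606:
  Base: filing + 18 years → 19 September 2025.
  Prosecution Delay Deduction: −395 days → 20 August 2024.
Expiry of referenced patent QN-499287:
  Base: filing + 18 years → 19 March 2025.
Terminal disclaimer: QN-289606 expires on the earlier of 20 August 2024 and 19 March 2025.

2024-08-20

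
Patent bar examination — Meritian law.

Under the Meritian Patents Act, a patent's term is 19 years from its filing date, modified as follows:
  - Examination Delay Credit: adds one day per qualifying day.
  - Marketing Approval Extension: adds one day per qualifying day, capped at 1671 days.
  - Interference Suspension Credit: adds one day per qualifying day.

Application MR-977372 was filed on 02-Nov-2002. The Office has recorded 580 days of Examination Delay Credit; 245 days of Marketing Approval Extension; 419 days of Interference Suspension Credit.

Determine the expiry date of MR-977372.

March 30, 2025

Base term: filing date + 19 years → 2 November 2021.
Examination Delay Credit: +580 days → 5 June 2023.
Marketing Approval Extension: 245 days (within the 1671-day cap) → +245 days → 5 February 2024.
Interference Suspension Credit: +419 days → 30 March 2025.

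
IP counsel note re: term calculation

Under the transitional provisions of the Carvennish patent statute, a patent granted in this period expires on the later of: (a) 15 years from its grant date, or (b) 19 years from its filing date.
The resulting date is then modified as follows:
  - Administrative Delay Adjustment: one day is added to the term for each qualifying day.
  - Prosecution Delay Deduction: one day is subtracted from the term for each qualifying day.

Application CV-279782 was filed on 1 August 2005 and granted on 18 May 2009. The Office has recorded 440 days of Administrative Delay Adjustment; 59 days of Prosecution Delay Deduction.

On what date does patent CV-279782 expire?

(a) grant + 15 years → 18 May 2024.
(b) filing + 19 years → 1 August 2024.
Later of the two: 1 August 2024.
Administrative Delay Adjustment: +440 days → 15 October 2025.
Prosecution Delay Deduction: −59 days → 17 August 2025.

2025-08-17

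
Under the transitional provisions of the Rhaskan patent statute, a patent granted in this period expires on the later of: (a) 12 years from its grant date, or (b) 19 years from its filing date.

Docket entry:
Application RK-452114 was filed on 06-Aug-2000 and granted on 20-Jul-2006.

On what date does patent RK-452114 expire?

(a) grant + 12 years → 20 July 2018.
(b) filing + 19 years → 6 August 2019.
Later of the two: 6 August 2019.

August 6, 2019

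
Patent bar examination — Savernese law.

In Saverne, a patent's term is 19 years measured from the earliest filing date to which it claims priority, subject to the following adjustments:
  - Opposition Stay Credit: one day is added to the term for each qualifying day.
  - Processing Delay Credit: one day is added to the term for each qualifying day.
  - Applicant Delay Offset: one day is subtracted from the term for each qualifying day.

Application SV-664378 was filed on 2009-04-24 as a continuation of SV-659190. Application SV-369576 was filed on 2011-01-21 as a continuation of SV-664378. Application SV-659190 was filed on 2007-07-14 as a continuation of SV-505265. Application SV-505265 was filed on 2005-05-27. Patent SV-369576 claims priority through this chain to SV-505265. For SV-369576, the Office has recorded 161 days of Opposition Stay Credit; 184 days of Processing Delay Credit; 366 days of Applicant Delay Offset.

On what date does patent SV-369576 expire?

May 6, 2024

Earliest priority filing: 27 May 2005.
Base term: 27 May 2005 + 19 years → 27 May 2024.
Opposition Stay Credit: +161 days → 4 November 2024.
Processing Delay Credit: +184 days → 7 May 2025.
Applicant Delay Offset: −366 days → 6 May 2024.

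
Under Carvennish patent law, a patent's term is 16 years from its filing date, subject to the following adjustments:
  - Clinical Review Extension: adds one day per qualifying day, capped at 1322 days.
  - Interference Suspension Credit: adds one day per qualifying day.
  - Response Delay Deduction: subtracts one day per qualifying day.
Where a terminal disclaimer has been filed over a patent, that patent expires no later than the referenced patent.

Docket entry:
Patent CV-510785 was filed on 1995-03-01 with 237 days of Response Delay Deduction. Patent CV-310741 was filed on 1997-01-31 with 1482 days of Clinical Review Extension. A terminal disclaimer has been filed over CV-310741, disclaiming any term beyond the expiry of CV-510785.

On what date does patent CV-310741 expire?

Natural term of CV-310741:
  Base: filing + 16 years → 31 January 2013.
  Clinical Review Extension: 1482 days claimed exceeds the 1322-day cap, so +1322 days → 14 September 2016.
Expiry of referenced patent CV-510785:
  Base: filing + 16 years → 1 March 2011.
  Response Delay Deduction: −237 days → 7 July 2010.
Terminal disclaimer: CV-310741 expires on the earlier of 14 September 2016 and 7 July 2010.

July 7, 2010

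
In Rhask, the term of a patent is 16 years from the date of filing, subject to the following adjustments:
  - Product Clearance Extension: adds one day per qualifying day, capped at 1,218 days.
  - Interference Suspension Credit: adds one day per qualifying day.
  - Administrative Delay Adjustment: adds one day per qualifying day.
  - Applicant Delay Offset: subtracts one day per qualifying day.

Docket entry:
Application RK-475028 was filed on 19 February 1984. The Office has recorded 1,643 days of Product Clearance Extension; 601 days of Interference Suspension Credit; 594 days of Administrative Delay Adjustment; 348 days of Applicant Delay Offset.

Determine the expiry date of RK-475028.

Base term: filing date + 16 years → 19 February 2000.
Product Clearance Extension: 1643 days claimed exceeds the 1218-day cap, so +1218 days → 21 June 2003.
Interference Suspension Credit: +601 days → 11 February 2005.
Administrative Delay Adjustment: +594 days → 28 September 2006.
Applicant Delay Offset: −348 days → 15 October 2005.

October 15, 2005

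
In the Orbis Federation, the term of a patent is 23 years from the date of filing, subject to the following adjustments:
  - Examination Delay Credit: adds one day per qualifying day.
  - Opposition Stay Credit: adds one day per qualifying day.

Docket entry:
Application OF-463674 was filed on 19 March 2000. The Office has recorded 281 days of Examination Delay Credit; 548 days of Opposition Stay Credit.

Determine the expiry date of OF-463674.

2025-06-25

Base term: filing date + 23 years → 19 March 2023.
Examination Delay Credit: +281 days → 25 December 2023.
Opposition Stay Credit: +548 days → 25 June 2025.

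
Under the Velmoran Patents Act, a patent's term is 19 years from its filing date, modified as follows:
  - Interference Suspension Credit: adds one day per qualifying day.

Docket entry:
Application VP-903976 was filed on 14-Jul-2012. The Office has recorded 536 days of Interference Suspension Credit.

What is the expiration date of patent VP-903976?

Base term: filing date + 19 years → 14 July 2031.
Interference Suspension Credit: +536 days → 31 December 2032.

2032-12-31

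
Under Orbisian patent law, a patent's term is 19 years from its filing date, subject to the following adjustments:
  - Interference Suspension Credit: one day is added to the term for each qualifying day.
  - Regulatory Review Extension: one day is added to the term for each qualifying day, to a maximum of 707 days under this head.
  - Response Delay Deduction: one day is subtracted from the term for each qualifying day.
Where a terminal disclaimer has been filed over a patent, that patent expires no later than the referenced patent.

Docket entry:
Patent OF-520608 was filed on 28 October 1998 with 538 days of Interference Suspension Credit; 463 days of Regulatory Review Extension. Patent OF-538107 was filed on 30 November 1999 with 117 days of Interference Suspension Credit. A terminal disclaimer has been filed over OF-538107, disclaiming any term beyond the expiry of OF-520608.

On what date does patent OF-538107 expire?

2019-03-27

Natural term of OF-538107:
  Base: filing + 19 years → 30 November 2018.
  Interference Suspension Credit: +117 days → 27 March 2019.
Expiry of referenced patent OF-520608:
  Base: filing + 19 years → 28 October 2017.
  Interference Suspension Credit: +538 days → 19 April 2019.
  Regulatory Review Extension: 463 days (within the 707-day cap) → +463 days → 25 July 2020.
Terminal disclaimer: OF-538107 expires on the earlier of 27 March 2019 and 25 July 2020.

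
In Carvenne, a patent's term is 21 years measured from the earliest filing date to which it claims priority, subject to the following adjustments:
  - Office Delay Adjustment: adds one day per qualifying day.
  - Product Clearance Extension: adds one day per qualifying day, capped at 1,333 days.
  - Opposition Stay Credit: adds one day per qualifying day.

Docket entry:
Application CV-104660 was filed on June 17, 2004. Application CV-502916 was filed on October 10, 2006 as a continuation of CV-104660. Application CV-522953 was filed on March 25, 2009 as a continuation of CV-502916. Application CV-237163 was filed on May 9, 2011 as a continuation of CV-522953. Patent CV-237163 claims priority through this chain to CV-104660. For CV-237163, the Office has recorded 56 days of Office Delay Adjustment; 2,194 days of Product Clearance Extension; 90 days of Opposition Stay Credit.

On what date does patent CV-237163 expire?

Earliest priority filing: 17 June 2004.
Base term: 17 June 2004 + 21 years → 17 June 2025.
Office Delay Adjustment: +56 days → 12 August 2025.
Product Clearance Extension: 2194 days claimed exceeds the 1333-day cap, so +1333 days → 6 April 2029.
Opposition Stay Credit: +90 days → 5 July 2029.

2029-07-05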